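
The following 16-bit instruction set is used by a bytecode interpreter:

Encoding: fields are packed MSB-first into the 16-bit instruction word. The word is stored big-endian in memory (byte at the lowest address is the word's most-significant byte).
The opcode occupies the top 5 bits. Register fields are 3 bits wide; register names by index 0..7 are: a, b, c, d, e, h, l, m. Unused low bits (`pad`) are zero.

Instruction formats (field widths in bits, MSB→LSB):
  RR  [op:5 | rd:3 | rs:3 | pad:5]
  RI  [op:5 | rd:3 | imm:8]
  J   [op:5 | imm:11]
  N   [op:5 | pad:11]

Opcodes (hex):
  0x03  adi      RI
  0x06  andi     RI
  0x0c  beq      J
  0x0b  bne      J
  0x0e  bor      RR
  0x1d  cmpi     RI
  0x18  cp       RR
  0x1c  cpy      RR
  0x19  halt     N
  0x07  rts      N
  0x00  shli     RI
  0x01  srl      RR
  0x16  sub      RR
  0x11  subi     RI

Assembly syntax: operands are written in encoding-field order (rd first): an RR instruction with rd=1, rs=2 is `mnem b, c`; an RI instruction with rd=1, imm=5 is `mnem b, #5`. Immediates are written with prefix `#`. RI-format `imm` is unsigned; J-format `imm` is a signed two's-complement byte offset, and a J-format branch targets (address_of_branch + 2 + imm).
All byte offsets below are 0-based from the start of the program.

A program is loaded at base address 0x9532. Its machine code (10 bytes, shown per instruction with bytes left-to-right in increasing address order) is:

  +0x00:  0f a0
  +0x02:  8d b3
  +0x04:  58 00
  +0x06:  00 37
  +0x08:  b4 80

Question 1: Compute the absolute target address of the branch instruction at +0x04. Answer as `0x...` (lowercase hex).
[04] 58 00 → 0x5800
  opcode bits[15:11]=0xb: bne/J
  imm: (w>>0)&0x7ff=0x0 → #0
  target = base 0x9532 + off 0x04 + 2 + imm 0 = 0x9538

0x9538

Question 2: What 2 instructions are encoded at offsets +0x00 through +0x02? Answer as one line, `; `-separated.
srl m, h; subi h, #179

off 0x00: read 0f a0 as big → 0x0fa0
  op=0x0fa0>>11=0x1 ⇒ srl (RR)
  rd@[10:8]=0x7 ⇒ m
  rs@[7:5]=0x5 ⇒ h
off 0x02: read 8d b3 as big → 0x8db3
  op=0x8db3>>11=0x11 ⇒ subi (RI)
  rd@[10:8]=0x5 ⇒ h
  imm@[7:0]=0xb3 ⇒ #179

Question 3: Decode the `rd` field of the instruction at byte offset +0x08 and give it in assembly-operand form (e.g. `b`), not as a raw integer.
e

@+08  big-endian(b4 80) = 0xb480
  top 5b → 0x16 → sub [RR]
  rd@[10:8]=0x4 ⇒ e
  rs@[7:5]=0x4 ⇒ e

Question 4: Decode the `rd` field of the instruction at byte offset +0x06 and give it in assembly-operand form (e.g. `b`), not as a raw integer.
off 0x06: read 00 37 as big → 0x0037
  top 5b → 0x0 → shli [RI]
  rd: (w>>8)&0x7=0x0 → a
  imm: (w>>0)&0xff=0x37 → #55

a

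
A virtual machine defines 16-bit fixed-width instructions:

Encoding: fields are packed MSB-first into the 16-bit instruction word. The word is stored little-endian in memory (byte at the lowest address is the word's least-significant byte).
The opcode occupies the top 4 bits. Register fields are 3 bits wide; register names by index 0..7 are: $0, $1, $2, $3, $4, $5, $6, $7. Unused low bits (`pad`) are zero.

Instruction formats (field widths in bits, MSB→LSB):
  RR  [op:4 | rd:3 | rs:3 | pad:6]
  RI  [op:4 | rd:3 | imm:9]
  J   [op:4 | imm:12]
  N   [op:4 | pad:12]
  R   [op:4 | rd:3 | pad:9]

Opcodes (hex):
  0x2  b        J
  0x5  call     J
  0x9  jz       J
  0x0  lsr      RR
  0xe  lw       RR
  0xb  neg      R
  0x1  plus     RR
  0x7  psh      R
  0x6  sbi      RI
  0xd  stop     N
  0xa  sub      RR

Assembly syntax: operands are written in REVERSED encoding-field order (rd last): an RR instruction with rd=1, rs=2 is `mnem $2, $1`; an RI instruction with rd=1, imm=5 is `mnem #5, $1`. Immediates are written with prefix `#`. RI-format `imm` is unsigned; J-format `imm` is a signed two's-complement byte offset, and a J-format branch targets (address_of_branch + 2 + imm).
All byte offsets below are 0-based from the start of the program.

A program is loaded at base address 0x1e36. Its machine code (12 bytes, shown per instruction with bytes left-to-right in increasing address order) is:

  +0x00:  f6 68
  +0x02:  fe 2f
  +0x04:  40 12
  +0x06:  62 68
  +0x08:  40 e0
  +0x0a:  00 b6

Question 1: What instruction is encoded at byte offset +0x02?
+0x02: fe 2f ⇒ word 0x2ffe (little)
  top 4b → 0x2 → b [J]
  [11:0] imm=4094 (s12→-2) = #-2

b #-2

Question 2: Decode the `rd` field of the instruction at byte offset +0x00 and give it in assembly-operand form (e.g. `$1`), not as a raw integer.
off 0x00: read f6 68 as little → 0x68f6
  opcode bits[15:12]=0x6: sbi/RI
  rd@[11:9]=0x4 ⇒ $4
  imm@[8:0]=0xf6 ⇒ #246

$4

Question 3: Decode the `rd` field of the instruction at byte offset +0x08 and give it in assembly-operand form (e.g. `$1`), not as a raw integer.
off 0x08: read 40 e0 as little → 0xe040
  op=0xe040>>12=0xe ⇒ lw (RR)
  [11:9] rd=0 = $0
  [8:6] rs=1 = $1

$0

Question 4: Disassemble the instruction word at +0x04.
plus $1, $1

+0x04: 40 12 ⇒ word 0x1240 (little)
  op=0x1240>>12=0x1 ⇒ plus (RR)
  rd: (w>>9)&0x7=0x1 → $1
  rs: (w>>6)&0x7=0x1 → $1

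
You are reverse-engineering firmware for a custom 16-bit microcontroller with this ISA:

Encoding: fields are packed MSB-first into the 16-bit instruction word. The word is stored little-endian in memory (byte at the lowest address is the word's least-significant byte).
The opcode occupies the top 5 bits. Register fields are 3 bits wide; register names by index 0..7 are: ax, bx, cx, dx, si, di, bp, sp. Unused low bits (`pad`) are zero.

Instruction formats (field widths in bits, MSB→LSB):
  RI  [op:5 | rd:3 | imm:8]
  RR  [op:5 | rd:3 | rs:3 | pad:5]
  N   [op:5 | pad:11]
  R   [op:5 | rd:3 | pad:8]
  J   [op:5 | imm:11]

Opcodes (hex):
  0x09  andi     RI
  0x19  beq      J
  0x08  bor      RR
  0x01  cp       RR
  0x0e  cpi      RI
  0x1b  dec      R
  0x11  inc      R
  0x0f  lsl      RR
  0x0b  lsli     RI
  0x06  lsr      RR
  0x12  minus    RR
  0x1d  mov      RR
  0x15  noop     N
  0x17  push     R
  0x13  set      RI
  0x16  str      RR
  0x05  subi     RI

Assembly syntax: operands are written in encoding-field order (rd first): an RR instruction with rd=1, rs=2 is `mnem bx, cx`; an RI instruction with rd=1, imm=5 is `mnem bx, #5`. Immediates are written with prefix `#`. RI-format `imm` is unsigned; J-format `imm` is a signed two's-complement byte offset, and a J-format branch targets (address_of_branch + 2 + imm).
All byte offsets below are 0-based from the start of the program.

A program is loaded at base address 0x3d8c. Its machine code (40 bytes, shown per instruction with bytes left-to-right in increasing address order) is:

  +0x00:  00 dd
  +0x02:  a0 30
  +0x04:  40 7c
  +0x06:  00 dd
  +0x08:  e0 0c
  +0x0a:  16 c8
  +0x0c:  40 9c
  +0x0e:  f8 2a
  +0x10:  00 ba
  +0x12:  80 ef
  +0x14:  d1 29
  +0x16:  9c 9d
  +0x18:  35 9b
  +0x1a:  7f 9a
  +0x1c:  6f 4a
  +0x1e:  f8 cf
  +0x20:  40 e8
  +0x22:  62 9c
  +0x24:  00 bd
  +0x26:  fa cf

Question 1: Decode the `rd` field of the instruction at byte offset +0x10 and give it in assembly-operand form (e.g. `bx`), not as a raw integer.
@+10  little-endian(00 ba) = 0xba00
  top 5b → 0x17 → push [R]
  rd@[10:8]=0x2 ⇒ cx

cx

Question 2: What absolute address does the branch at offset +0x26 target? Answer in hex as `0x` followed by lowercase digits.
[26] fa cf → 0xcffa
  opcode bits[15:11]=0x19: beq/J
  imm: (w>>0)&0x7ff=0x7fa (s11→-6) → #-6
  target = base 0x3d8c + off 0x26 + 2 + imm -6 = 0x3dae

0x3dae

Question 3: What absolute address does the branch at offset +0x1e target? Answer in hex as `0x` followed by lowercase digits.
+0x1e: f8 cf ⇒ word 0xcff8 (little)
  op=0xcff8>>11=0x19 ⇒ beq (J)
  [10:0] imm=2040 (s11→-8) = #-8
  target = base 0x3d8c + off 0x1e + 2 + imm -8 = 0x3da4

0x3da4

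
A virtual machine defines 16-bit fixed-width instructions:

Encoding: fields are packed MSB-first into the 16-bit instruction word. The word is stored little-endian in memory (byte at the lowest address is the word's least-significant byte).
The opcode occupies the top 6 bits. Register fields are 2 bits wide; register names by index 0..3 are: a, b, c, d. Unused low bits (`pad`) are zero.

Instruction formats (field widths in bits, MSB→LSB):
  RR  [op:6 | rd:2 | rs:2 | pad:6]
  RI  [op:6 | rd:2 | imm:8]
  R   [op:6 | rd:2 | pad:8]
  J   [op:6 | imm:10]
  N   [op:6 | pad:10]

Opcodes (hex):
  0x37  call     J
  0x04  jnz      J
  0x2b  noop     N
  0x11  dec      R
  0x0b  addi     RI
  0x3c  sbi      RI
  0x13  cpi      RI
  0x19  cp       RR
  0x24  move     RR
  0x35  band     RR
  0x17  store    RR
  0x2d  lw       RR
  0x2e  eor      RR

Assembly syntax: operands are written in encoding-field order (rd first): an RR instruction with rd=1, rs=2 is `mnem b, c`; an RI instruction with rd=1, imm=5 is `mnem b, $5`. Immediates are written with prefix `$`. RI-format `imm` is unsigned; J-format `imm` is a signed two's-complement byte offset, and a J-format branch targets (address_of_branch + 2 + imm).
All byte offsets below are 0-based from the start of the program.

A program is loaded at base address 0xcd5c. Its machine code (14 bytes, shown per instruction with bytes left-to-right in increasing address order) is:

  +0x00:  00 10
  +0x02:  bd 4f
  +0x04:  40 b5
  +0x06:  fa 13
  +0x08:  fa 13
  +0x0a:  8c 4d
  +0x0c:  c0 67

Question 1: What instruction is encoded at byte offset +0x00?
[00] 00 10 → 0x1000
  top 6b → 0x4 → jnz [J]
  imm: (w>>0)&0x3ff=0x0 → $0

jnz $0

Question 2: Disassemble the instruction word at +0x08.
@+08  little-endian(fa 13) = 0x13fa
  opcode bits[15:10]=0x4: jnz/J
  imm@[9:0]=0x3fa (s10→-6) ⇒ $-6

jnz $-6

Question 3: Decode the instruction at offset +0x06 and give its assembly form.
[06] fa 13 → 0x13fa
  top 6b → 0x4 → jnz [J]
  imm@[9:0]=0x3fa (s10→-6) ⇒ $-6

jnz $-6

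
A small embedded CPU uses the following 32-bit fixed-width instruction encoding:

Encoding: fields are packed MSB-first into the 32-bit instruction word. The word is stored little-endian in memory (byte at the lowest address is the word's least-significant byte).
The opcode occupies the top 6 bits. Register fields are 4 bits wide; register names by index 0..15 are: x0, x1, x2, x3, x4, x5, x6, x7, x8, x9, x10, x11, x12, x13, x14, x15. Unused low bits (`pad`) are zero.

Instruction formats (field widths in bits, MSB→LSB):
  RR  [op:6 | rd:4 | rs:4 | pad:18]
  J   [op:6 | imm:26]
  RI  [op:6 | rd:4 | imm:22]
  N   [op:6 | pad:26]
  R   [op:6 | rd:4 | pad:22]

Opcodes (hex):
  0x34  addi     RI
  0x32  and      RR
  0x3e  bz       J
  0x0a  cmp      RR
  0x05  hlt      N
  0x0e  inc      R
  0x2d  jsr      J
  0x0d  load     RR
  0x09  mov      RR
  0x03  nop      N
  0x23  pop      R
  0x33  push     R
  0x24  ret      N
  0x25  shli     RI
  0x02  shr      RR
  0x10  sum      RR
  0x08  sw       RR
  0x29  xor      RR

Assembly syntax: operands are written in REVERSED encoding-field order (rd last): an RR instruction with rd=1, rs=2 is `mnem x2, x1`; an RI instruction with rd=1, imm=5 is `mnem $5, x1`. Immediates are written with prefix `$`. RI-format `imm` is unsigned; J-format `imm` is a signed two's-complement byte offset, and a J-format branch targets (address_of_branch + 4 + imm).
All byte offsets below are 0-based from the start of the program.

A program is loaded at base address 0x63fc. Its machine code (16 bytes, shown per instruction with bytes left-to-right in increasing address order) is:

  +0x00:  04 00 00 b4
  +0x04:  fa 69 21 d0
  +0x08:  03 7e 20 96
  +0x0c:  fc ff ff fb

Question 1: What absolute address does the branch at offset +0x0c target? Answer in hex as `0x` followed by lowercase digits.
0x6408

+0x0c: fc ff ff fb ⇒ word 0xfbfffffc (little)
  op=0xfbfffffc>>26=0x3e ⇒ bz (J)
  imm@[25:0]=0x3fffffc (s26→-4) ⇒ $-4
  target = base 0x63fc + off 0x0c + 4 + imm -4 = 0x6408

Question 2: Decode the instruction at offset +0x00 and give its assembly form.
[00] 04 00 00 b4 → 0xb4000004
  top 6b → 0x2d → jsr [J]
  imm: (w>>0)&0x3ffffff=0x4 → $4

jsr $4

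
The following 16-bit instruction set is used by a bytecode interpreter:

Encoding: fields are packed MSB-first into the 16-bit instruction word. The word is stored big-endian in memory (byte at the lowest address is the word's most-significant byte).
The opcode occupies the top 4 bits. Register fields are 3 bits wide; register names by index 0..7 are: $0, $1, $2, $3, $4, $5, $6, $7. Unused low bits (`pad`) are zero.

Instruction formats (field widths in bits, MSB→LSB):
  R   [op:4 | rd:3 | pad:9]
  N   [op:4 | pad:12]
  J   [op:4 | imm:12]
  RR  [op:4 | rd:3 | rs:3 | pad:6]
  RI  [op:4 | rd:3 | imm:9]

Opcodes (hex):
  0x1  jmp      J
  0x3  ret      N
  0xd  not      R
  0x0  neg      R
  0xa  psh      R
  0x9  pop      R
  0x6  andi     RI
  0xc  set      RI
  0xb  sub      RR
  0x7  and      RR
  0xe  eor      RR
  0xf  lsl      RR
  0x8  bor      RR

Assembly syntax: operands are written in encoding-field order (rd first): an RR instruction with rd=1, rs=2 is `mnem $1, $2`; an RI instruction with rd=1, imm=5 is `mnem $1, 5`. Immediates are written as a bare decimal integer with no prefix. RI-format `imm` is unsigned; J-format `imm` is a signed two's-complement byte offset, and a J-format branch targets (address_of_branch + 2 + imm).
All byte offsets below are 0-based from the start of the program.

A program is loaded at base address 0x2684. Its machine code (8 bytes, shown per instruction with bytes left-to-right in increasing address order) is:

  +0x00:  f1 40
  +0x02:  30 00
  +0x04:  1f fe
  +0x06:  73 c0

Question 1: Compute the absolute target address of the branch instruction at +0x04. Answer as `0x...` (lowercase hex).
0x2688

[04] 1f fe → 0x1ffe
  top 4b → 0x1 → jmp [J]
  imm@[11:0]=0xffe (s12→-2) ⇒ -2
  target = base 0x2684 + off 0x04 + 2 + imm -2 = 0x2688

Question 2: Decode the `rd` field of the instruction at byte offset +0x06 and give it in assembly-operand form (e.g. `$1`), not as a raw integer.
$1

@+06  big-endian(73 c0) = 0x73c0
  op=0x73c0>>12=0x7 ⇒ and (RR)
  rd: (w>>9)&0x7=0x1 → $1
  rs: (w>>6)&0x7=0x7 → $7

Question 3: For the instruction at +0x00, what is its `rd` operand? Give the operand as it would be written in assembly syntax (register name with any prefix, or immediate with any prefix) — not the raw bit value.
off 0x00: read f1 40 as big → 0xf140
  op=0xf140>>12=0xf ⇒ lsl (RR)
  rd@[11:9]=0x0 ⇒ $0
  rs@[8:6]=0x5 ⇒ $5

$0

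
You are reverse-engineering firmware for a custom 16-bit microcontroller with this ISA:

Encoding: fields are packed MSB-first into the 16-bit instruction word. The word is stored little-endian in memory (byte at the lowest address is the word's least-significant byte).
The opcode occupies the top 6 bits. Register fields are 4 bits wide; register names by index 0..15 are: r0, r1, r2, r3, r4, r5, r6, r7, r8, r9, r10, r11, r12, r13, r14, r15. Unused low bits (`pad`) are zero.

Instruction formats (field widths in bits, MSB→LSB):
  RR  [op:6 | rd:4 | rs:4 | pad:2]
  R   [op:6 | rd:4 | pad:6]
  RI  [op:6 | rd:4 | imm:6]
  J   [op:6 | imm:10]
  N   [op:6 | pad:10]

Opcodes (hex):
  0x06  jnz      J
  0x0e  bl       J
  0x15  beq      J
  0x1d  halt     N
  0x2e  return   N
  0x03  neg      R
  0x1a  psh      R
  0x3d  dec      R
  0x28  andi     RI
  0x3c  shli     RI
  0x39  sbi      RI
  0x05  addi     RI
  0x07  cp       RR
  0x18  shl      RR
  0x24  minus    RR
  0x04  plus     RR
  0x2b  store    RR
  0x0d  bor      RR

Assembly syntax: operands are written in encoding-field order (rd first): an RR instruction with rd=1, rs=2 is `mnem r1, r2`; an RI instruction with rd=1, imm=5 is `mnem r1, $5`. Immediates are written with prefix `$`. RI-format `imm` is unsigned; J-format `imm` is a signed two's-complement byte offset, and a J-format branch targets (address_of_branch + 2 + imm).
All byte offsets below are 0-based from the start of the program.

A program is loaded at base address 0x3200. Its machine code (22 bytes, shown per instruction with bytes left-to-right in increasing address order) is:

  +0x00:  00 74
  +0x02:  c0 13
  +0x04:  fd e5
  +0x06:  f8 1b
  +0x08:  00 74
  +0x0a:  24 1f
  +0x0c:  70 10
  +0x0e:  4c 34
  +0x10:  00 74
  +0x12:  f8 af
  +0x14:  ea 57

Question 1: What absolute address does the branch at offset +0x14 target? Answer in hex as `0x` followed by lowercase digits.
0x3200

off 0x14: read ea 57 as little → 0x57ea
  op=0x57ea>>10=0x15 ⇒ beq (J)
  imm: (w>>0)&0x3ff=0x3ea (s10→-22) → $-22
  target = base 0x3200 + off 0x14 + 2 + imm -22 = 0x3200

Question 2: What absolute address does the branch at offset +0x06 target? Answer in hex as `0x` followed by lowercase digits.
0x3200

@+06  little-endian(f8 1b) = 0x1bf8
  top 6b → 0x6 → jnz [J]
  [9:0] imm=1016 (s10→-8) = $-8
  target = base 0x3200 + off 0x06 + 2 + imm -8 = 0x3200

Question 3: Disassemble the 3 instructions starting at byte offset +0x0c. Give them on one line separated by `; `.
@+0c  little-endian(70 10) = 0x1070
  opcode bits[15:10]=0x4: plus/RR
  [9:6] rd=1 = r1
  [5:2] rs=12 = r12
@+0e  little-endian(4c 34) = 0x344c
  opcode bits[15:10]=0xd: bor/RR
  [9:6] rd=1 = r1
  [5:2] rs=3 = r3
@+10  little-endian(00 74) = 0x7400
  opcode bits[15:10]=0x1d: halt/N

plus r1, r12; bor r1, r3; halt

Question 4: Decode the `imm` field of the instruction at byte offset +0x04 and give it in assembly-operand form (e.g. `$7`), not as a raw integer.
@+04  little-endian(fd e5) = 0xe5fd
  opcode bits[15:10]=0x39: sbi/RI
  rd@[9:6]=0x7 ⇒ r7
  imm@[5:0]=0x3d ⇒ $61

$61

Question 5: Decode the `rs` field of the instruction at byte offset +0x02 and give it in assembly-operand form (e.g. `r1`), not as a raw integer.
r0

@+02  little-endian(c0 13) = 0x13c0
  top 6b → 0x4 → plus [RR]
  [9:6] rd=15 = r15
  [5:2] rs=0 = r0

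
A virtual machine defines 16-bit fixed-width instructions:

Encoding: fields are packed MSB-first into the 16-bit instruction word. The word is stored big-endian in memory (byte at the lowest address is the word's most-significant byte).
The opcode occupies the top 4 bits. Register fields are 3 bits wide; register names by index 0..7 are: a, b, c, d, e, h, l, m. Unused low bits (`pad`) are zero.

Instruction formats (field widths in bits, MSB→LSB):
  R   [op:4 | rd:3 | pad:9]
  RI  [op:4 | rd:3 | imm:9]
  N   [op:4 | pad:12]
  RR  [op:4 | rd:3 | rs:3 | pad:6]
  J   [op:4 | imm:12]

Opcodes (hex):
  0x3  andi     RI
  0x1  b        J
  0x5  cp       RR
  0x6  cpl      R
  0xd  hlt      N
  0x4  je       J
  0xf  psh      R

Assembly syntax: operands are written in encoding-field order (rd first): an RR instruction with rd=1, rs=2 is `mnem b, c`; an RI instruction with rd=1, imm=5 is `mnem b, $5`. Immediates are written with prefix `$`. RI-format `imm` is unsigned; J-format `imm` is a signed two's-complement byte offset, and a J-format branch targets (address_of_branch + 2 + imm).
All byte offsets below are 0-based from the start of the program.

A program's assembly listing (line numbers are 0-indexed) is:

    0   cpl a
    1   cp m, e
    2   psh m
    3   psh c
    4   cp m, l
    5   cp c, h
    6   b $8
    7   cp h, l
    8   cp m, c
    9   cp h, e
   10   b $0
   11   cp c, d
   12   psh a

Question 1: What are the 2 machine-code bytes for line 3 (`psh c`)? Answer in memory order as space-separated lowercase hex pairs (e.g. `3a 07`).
f4 00

line 3 (psh): pack op=0xf:4|rd=2:3|pad=0:9 = 0xf400; big→ f4 00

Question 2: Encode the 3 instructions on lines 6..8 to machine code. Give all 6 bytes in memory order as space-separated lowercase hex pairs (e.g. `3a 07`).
10 08 5b 80 5e 80

6. b fields op=0x1:4|imm=8:12 → word 1008h → 10 08
7. cp fields op=0x5:4|rd=5:3|rs=6:3|pad=0:6 → word 5b80h → 5b 80
8. cp fields op=0x5:4|rd=7:3|rs=2:3|pad=0:6 → word 5e80h → 5e 80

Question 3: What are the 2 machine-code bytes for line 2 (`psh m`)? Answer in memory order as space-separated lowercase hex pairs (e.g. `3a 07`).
2. psh fields op=0xf:4|rd=7:3|pad=0:9 → word fe00h → fe 00

fe 00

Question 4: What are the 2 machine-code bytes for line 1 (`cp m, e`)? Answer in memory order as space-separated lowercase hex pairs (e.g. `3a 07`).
line 1 (cp): pack op=0x5:4|rd=7:3|rs=4:3|pad=0:6 = 0x5f00; big→ 5f 00

5f 00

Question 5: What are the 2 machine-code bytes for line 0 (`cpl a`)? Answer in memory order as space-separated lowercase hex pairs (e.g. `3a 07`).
60 00

0. cpl fields op=0x6:4|rd=0:3|pad=0:9 → word 6000h → 60 00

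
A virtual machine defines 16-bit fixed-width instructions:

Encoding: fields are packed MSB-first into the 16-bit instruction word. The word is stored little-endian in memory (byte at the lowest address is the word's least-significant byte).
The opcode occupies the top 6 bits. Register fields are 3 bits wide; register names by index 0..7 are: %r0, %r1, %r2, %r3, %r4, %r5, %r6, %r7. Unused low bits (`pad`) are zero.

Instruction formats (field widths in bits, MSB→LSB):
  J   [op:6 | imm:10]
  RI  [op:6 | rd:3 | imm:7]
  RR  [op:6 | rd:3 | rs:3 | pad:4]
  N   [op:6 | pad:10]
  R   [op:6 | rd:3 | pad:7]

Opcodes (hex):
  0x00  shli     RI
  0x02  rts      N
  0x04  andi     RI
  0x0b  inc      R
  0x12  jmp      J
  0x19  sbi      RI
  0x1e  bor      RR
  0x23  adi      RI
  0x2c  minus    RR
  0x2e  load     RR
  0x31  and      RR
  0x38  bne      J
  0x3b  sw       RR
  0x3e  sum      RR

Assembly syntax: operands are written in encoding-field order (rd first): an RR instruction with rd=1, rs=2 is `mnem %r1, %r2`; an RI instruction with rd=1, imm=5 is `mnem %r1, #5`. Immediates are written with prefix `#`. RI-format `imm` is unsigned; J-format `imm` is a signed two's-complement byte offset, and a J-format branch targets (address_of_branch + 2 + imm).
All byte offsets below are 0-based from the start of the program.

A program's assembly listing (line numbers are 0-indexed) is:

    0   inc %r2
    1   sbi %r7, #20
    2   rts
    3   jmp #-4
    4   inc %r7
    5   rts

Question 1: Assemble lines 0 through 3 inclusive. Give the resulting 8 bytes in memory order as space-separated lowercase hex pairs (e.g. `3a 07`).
line 0 (inc): pack op=0xb:6|rd=2:3|pad=0:7 = 0x2d00; little→ 00 2d
line 1 (sbi): pack op=0x19:6|rd=7:3|imm=20:7 = 0x6794; little→ 94 67
line 2 (rts): pack op=0x2:6|pad=0:10 = 0x0800; little→ 00 08
line 3 (jmp): pack op=0x12:6|imm=-4:10 = 0x4bfc; little→ fc 4b

00 2d 94 67 00 08 fc 4b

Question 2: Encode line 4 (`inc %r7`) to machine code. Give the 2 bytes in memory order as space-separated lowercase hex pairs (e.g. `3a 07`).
line 4 (inc): pack op=0xb:6|rd=7:3|pad=0:7 = 0x2f80; little→ 80 2f

80 2f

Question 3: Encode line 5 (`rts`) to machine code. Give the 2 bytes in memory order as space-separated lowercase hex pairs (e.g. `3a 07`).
00 08

L5: rts op=0x2:6|pad=0:10 ⇒ 0x0800 ⇒ little 00 08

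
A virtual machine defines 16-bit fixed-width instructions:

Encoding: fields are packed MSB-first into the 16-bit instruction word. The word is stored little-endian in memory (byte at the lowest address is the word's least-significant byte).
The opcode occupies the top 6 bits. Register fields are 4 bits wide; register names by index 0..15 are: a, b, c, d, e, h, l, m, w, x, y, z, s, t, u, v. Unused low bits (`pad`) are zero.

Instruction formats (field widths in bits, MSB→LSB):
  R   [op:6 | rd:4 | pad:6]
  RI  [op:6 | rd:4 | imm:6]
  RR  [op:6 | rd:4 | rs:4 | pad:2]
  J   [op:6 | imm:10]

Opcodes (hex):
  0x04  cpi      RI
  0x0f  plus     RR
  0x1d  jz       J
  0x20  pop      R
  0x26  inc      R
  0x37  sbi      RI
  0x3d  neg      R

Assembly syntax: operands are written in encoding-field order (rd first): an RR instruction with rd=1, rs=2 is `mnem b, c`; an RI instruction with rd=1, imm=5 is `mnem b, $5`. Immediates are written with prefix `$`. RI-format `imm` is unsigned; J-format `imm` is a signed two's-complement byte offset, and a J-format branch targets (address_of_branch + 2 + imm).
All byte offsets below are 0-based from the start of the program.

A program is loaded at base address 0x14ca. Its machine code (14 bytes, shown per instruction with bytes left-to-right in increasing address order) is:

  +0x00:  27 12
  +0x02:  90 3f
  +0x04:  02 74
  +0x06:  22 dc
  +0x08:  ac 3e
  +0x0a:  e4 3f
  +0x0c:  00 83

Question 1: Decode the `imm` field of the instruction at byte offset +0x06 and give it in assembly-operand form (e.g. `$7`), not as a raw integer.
$34

off 0x06: read 22 dc as little → 0xdc22
  top 6b → 0x37 → sbi [RI]
  rd: (w>>6)&0xf=0x0 → a
  imm: (w>>0)&0x3f=0x22 → $34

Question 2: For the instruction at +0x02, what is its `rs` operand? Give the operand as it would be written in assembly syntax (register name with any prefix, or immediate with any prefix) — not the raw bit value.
e

@+02  little-endian(90 3f) = 0x3f90
  op=0x3f90>>10=0xf ⇒ plus (RR)
  [9:6] rd=14 = u
  [5:2] rs=4 = e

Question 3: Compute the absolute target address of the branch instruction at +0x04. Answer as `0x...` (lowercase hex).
off 0x04: read 02 74 as little → 0x7402
  opcode bits[15:10]=0x1d: jz/J
  [9:0] imm=2 = $2
  target = base 0x14ca + off 0x04 + 2 + imm 2 = 0x14d2

0x14d2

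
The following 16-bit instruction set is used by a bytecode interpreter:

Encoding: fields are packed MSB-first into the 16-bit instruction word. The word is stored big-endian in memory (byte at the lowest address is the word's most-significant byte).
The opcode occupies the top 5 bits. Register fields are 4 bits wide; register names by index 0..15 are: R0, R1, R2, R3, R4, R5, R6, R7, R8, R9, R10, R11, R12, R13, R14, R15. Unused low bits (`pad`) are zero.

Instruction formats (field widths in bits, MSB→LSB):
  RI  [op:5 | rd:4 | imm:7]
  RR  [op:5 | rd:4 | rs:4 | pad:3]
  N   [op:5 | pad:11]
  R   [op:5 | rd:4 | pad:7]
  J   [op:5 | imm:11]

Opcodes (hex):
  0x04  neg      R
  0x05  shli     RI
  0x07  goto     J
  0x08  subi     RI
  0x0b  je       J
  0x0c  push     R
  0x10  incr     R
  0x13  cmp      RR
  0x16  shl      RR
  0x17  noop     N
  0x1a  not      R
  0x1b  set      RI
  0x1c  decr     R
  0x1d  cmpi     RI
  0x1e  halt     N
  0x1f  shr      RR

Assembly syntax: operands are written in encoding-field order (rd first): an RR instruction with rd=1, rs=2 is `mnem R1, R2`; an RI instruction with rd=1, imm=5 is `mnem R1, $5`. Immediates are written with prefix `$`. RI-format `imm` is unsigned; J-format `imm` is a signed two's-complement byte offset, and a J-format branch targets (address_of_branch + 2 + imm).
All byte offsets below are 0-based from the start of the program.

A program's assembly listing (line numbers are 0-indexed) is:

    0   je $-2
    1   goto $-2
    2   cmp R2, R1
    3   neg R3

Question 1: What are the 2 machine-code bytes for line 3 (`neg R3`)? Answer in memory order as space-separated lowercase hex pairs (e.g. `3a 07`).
21 80

L3: neg op=0x4:5|rd=3:4|pad=0:7 ⇒ 0x2180 ⇒ big 21 80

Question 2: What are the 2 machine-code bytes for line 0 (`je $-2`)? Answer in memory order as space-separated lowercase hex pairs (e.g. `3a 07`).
line 0 (je): pack op=0xb:5|imm=-2:11 = 0x5ffe; big→ 5f fe

5f fe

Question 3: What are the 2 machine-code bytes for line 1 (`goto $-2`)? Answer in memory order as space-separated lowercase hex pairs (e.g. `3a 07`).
1. goto fields op=0x7:5|imm=-2:11 → word 3ffeh → 3f fe

3f fe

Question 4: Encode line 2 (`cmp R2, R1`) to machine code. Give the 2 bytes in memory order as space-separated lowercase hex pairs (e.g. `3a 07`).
99 08

2. cmp fields op=0x13:5|rd=2:4|rs=1:4|pad=0:3 → word 9908h → 99 08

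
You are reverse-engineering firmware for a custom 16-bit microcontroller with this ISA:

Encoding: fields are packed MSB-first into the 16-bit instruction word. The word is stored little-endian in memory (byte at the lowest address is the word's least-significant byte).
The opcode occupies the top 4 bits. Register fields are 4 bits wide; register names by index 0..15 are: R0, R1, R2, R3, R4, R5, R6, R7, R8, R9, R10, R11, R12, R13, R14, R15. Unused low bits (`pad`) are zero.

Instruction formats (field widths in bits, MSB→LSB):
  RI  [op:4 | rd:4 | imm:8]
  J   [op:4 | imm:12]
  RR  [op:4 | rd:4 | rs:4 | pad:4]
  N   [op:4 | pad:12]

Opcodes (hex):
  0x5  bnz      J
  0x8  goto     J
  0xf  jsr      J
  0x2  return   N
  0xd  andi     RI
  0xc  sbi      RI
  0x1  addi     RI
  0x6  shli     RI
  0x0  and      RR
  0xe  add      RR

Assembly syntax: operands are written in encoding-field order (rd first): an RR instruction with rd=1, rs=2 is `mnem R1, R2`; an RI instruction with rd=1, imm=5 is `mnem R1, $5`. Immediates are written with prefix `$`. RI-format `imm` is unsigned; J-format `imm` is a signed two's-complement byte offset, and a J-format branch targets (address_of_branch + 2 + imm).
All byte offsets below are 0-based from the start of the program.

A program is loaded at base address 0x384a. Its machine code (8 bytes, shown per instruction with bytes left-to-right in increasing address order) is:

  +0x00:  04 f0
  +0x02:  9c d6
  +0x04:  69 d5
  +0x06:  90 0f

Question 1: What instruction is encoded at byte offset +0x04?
andi R5, $105

@+04  little-endian(69 d5) = 0xd569
  top 4b → 0xd → andi [RI]
  [11:8] rd=5 = R5
  [7:0] imm=105 = $105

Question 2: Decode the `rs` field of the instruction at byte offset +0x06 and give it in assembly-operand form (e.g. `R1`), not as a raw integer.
[06] 90 0f → 0x0f90
  top 4b → 0x0 → and [RR]
  rd: (w>>8)&0xf=0xf → R15
  rs: (w>>4)&0xf=0x9 → R9

R9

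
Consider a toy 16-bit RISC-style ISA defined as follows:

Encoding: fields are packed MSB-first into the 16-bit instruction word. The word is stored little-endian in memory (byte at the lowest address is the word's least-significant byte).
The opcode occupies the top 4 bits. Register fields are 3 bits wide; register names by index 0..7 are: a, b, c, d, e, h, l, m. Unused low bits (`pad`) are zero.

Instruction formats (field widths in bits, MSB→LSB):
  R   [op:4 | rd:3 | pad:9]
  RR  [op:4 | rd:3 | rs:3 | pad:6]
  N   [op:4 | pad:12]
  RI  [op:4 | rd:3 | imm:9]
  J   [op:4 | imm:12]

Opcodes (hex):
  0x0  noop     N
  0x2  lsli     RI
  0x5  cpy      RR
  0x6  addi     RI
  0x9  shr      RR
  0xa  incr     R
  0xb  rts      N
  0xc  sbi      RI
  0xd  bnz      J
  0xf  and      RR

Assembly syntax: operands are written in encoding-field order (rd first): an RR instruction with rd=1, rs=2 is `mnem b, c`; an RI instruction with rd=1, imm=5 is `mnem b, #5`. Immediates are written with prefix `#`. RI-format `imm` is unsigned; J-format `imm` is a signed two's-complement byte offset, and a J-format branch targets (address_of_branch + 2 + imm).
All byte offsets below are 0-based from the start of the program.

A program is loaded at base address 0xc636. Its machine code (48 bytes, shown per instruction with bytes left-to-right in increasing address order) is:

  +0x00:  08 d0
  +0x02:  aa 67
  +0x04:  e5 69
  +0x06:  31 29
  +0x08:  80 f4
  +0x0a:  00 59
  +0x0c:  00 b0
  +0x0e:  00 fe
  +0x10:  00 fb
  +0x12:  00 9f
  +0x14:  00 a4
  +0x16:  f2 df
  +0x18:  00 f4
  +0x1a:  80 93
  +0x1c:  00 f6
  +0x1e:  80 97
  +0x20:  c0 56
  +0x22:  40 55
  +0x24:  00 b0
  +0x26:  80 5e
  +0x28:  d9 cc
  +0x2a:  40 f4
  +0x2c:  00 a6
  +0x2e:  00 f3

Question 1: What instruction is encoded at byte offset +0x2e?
@+2e  little-endian(00 f3) = 0xf300
  top 4b → 0xf → and [RR]
  rd: (w>>9)&0x7=0x1 → b
  rs: (w>>6)&0x7=0x4 → e

and b, e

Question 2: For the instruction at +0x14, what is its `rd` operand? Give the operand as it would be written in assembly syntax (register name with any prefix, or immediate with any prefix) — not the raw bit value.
c

+0x14: 00 a4 ⇒ word 0xa400 (little)
  op=0xa400>>12=0xa ⇒ incr (R)
  rd: (w>>9)&0x7=0x2 → c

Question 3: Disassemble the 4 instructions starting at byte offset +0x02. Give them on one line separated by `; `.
addi d, #426; addi e, #485; lsli e, #305; and c, c

+0x02: aa 67 ⇒ word 0x67aa (little)
  opcode bits[15:12]=0x6: addi/RI
  rd@[11:9]=0x3 ⇒ d
  imm@[8:0]=0x1aa ⇒ #426
+0x04: e5 69 ⇒ word 0x69e5 (little)
  opcode bits[15:12]=0x6: addi/RI
  rd@[11:9]=0x4 ⇒ e
  imm@[8:0]=0x1e5 ⇒ #485
+0x06: 31 29 ⇒ word 0x2931 (little)
  opcode bits[15:12]=0x2: lsli/RI
  rd@[11:9]=0x4 ⇒ e
  imm@[8:0]=0x131 ⇒ #305
+0x08: 80 f4 ⇒ word 0xf480 (little)
  opcode bits[15:12]=0xf: and/RR
  rd@[11:9]=0x2 ⇒ c
  rs@[8:6]=0x2 ⇒ c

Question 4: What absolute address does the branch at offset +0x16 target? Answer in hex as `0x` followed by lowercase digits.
0xc640

[16] f2 df → 0xdff2
  op=0xdff2>>12=0xd ⇒ bnz (J)
  imm@[11:0]=0xff2 (s12→-14) ⇒ #-14
  target = base 0xc636 + off 0x16 + 2 + imm -14 = 0xc640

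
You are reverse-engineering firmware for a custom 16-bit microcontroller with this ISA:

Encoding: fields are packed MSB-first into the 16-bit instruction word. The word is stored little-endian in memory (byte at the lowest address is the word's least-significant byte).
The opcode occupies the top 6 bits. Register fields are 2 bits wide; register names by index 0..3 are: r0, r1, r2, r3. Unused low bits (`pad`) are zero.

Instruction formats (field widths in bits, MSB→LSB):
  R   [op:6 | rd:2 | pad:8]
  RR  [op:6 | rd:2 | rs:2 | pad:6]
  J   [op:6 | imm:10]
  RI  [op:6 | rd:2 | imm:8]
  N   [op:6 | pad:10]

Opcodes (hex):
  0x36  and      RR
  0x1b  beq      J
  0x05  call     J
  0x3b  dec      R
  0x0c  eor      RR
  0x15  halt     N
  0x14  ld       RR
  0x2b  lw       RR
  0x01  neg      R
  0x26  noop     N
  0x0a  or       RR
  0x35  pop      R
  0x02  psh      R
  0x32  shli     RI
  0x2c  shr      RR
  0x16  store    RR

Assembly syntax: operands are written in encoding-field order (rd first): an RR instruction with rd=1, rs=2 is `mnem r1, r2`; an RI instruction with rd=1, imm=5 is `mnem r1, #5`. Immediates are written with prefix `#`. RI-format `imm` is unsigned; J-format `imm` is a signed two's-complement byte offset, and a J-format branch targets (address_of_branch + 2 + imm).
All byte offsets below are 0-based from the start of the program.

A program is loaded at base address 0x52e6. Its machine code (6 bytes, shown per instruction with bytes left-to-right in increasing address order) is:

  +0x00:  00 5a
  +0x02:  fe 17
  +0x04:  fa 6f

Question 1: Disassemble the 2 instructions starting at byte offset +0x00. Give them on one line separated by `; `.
store r2, r0; call #-2

[00] 00 5a → 0x5a00
  opcode bits[15:10]=0x16: store/RR
  rd: (w>>8)&0x3=0x2 → r2
  rs: (w>>6)&0x3=0x0 → r0
[02] fe 17 → 0x17fe
  opcode bits[15:10]=0x5: call/J
  imm: (w>>0)&0x3ff=0x3fe (s10→-2) → #-2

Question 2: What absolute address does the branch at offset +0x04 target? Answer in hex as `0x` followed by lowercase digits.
0x52e6

off 0x04: read fa 6f as little → 0x6ffa
  top 6b → 0x1b → beq [J]
  imm@[9:0]=0x3fa (s10→-6) ⇒ #-6
  target = base 0x52e6 + off 0x04 + 2 + imm -6 = 0x52e6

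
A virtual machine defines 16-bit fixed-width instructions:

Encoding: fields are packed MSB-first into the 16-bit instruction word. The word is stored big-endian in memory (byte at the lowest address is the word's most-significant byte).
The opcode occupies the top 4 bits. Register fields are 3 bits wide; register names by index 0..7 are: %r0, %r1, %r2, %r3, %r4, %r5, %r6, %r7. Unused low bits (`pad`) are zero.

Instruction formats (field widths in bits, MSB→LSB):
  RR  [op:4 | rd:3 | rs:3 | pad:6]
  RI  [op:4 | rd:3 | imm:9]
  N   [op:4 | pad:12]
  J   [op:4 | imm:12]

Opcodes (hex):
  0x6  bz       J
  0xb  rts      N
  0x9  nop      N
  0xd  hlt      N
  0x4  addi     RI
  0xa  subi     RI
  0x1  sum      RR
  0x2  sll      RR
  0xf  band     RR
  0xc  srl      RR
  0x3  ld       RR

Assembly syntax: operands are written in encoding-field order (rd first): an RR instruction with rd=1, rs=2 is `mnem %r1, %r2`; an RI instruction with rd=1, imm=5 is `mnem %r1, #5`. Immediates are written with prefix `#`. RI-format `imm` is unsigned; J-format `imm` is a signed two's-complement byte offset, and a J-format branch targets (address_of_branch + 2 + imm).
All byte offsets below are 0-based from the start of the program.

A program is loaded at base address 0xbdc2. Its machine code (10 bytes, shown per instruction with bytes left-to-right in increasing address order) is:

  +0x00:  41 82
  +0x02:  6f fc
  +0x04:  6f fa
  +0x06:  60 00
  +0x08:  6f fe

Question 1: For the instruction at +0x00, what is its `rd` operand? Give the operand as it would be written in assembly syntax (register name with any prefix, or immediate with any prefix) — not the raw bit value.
off 0x00: read 41 82 as big → 0x4182
  op=0x4182>>12=0x4 ⇒ addi (RI)
  rd: (w>>9)&0x7=0x0 → %r0
  imm: (w>>0)&0x1ff=0x182 → #386

%r0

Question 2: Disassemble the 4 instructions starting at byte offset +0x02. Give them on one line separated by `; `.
@+02  big-endian(6f fc) = 0x6ffc
  op=0x6ffc>>12=0x6 ⇒ bz (J)
  imm@[11:0]=0xffc (s12→-4) ⇒ #-4
@+04  big-endian(6f fa) = 0x6ffa
  op=0x6ffa>>12=0x6 ⇒ bz (J)
  imm@[11:0]=0xffa (s12→-6) ⇒ #-6
@+06  big-endian(60 00) = 0x6000
  op=0x6000>>12=0x6 ⇒ bz (J)
  imm@[11:0]=0x0 ⇒ #0
@+08  big-endian(6f fe) = 0x6ffe
  op=0x6ffe>>12=0x6 ⇒ bz (J)
  imm@[11:0]=0xffe (s12→-2) ⇒ #-2

bz #-4; bz #-6; bz #0; bz #-2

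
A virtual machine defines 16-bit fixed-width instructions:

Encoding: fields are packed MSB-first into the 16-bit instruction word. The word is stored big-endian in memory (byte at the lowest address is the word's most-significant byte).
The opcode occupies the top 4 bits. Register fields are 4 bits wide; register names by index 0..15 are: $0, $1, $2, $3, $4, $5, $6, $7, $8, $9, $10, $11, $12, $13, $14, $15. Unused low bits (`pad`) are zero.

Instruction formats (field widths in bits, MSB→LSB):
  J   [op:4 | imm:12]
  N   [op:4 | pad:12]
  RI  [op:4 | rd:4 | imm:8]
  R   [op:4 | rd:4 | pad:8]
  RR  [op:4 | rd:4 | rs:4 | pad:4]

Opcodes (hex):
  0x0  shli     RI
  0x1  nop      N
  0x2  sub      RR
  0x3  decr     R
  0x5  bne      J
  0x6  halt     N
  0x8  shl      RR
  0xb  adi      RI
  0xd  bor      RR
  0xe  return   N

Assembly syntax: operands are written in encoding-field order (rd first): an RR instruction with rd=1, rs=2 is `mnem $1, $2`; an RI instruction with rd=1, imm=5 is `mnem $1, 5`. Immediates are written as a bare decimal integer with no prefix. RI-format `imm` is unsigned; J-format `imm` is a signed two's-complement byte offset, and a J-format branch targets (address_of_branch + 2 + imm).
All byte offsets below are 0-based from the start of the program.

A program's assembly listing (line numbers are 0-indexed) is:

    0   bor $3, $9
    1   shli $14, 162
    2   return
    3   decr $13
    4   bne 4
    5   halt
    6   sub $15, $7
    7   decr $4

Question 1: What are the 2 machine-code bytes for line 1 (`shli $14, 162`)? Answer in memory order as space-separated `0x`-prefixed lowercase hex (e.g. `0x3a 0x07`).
0x0e 0xa2

L1: shli op=0x0:4|rd=14:4|imm=162:8 ⇒ 0x0ea2 ⇒ big 0e a2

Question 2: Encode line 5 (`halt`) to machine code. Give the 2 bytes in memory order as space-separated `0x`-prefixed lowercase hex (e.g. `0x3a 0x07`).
L5: halt op=0x6:4|pad=0:12 ⇒ 0x6000 ⇒ big 60 00

0x60 0x00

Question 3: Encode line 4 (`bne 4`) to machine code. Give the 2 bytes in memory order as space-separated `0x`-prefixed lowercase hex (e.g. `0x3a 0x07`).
0x50 0x04

L4: bne op=0x5:4|imm=4:12 ⇒ 0x5004 ⇒ big 50 04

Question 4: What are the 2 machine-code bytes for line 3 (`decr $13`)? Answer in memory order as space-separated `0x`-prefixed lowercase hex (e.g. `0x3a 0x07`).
0x3d 0x00

line 3 (decr): pack op=0x3:4|rd=13:4|pad=0:8 = 0x3d00; big→ 3d 00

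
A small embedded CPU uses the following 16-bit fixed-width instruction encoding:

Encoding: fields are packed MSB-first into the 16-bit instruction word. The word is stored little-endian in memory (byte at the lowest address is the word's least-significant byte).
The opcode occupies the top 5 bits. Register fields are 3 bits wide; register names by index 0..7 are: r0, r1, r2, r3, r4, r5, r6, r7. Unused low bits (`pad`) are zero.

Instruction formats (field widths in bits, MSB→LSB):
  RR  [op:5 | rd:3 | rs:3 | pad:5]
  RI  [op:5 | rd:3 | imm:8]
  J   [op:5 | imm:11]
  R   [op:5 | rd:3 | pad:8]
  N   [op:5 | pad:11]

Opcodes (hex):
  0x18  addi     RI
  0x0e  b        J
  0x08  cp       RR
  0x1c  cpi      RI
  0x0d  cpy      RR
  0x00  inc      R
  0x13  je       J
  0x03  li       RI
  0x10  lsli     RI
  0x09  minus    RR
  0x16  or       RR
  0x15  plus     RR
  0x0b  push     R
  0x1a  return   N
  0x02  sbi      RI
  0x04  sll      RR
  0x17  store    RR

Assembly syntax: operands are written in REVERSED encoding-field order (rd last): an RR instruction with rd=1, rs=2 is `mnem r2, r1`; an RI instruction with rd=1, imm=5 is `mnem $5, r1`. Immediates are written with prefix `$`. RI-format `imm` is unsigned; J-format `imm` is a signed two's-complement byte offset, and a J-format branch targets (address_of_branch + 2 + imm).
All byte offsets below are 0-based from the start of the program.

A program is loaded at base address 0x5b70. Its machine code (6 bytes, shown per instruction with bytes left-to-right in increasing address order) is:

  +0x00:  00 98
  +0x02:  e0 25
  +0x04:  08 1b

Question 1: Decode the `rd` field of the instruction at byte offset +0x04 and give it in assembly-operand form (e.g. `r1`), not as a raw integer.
@+04  little-endian(08 1b) = 0x1b08
  opcode bits[15:11]=0x3: li/RI
  rd: (w>>8)&0x7=0x3 → r3
  imm: (w>>0)&0xff=0x8 → $8

r3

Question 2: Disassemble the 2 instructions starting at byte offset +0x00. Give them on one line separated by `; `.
off 0x00: read 00 98 as little → 0x9800
  op=0x9800>>11=0x13 ⇒ je (J)
  [10:0] imm=0 = $0
off 0x02: read e0 25 as little → 0x25e0
  op=0x25e0>>11=0x4 ⇒ sll (RR)
  [10:8] rd=5 = r5
  [7:5] rs=7 = r7

je $0; sll r7, r5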